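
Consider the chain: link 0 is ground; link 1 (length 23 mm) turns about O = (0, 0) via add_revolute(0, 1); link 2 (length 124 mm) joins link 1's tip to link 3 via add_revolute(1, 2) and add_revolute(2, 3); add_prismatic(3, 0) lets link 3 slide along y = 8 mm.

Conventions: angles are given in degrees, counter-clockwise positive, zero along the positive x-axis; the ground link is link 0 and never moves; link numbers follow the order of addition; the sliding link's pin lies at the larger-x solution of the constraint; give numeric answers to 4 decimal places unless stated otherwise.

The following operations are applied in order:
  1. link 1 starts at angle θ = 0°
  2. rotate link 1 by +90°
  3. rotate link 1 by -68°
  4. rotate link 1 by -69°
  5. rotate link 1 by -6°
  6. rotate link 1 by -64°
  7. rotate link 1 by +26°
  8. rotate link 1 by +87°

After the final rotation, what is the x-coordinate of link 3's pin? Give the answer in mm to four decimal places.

geometry: r = 23 mm, L = 124 mm, e = 8 mm; θ starts at 0°
rotate link 1 by +90°: θ ← 0° +90° = 90°
rotate link 1 by -68°: θ ← 90° -68° = 22°
rotate link 1 by -69°: θ ← 22° -69° = -47°
rotate link 1 by -6°: θ ← -47° -6° = -53°
rotate link 1 by -64°: θ ← -53° -64° = -117°
rotate link 1 by +26°: θ ← -117° +26° = -91°
rotate link 1 by +87°: θ ← -91° +87° = -4°
crank pin P = (r cos θ, r sin θ) = (22.943973, -1.604399)
h = r sin θ − e = -1.604399 − 8 = -9.604399
x = r cos θ + √(L² − h²) = 22.943973 + 123.627487 = 146.571460

146.5715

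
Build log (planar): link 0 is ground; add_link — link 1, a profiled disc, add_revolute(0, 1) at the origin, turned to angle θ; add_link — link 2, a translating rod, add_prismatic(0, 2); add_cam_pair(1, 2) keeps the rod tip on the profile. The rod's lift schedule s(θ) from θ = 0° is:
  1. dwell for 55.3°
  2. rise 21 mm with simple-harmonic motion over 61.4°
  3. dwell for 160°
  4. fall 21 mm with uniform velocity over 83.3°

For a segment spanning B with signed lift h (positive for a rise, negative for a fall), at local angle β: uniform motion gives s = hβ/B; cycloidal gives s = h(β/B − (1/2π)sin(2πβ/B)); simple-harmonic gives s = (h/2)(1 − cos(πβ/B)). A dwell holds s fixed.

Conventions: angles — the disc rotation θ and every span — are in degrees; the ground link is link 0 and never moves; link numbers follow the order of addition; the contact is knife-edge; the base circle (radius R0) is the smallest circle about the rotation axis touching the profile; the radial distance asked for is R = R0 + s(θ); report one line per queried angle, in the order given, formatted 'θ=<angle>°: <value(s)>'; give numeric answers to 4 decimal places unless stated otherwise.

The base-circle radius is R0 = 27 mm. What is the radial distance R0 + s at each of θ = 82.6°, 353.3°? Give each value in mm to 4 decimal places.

seg 1 [0°–55.3°] dwell: s stays 0.0000
seg 2 [55.3°–116.7°] simple-harmonic, h=21: θ=82.6° here. β=27.3, B=61.4. 21/2·(1 − cos(π·0.4446)) = 8.6826 → s = 8.6826
seg 2 [55.3°–116.7°] simple-harmonic, h=21: full span → s += 21 → s = 21.0000
seg 3 [116.7°–276.7°] dwell: s stays 21.0000
seg 4 [276.7°–360°] uniform, h=-21: θ=353.3° here. β=76.6, B=83.3. -21·76.6/83.3 = -19.3109 → s = 1.6891
θ=82.6°: R = R0 + s = 27 + 8.6826 = 35.6826
θ=353.3°: R = R0 + s = 27 + 1.6891 = 28.6891

θ=82.6°: 35.6826
θ=353.3°: 28.6891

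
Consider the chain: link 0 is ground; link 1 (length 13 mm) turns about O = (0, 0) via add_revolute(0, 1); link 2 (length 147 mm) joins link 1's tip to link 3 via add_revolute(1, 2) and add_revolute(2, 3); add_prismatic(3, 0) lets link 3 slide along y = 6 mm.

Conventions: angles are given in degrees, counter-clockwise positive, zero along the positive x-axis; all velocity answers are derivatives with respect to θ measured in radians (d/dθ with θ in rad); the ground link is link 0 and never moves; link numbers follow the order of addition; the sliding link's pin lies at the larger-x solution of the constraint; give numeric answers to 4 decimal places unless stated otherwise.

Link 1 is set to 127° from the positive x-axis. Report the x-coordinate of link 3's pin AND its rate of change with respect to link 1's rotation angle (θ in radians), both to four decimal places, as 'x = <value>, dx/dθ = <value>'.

geometry: r = 13 mm, L = 147 mm, e = 6 mm
crank pin P = (r cos θ, r sin θ) = (-7.823595, 10.382262)
h = r sin θ − e = 10.382262 − 6 = 4.382262
x = r cos θ + √(L² − h²) = -7.823595 + 146.934665 = 139.111070
dx/dθ = −r sin θ − h·r cos θ/√(L² − h²) (θ in radians; h = 4.382262) = -10.148926

x = 139.1111, dx/dθ = -10.1489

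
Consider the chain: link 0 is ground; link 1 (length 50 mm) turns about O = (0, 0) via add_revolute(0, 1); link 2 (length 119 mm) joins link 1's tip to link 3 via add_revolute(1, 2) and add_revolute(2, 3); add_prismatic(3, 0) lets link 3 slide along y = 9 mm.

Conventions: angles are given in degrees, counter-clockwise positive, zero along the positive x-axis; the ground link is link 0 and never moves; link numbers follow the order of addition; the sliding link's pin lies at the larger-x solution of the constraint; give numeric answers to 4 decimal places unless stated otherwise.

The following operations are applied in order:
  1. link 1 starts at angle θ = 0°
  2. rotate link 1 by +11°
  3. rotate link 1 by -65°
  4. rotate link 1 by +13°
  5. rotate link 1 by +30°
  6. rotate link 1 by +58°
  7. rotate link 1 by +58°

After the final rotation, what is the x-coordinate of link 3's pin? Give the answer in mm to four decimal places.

geometry: r = 50 mm, L = 119 mm, e = 9 mm; θ starts at 0°
rotate link 1 by +11°: θ ← 0° +11° = 11°
rotate link 1 by -65°: θ ← 11° -65° = -54°
rotate link 1 by +13°: θ ← -54° +13° = -41°
rotate link 1 by +30°: θ ← -41° +30° = -11°
rotate link 1 by +58°: θ ← -11° +58° = 47°
rotate link 1 by +58°: θ ← 47° +58° = 105°
crank pin P = (r cos θ, r sin θ) = (-12.940952, 48.296291)
h = r sin θ − e = 48.296291 − 9 = 39.296291
x = r cos θ + √(L² − h²) = -12.940952 + 112.324536 = 99.383584

99.3836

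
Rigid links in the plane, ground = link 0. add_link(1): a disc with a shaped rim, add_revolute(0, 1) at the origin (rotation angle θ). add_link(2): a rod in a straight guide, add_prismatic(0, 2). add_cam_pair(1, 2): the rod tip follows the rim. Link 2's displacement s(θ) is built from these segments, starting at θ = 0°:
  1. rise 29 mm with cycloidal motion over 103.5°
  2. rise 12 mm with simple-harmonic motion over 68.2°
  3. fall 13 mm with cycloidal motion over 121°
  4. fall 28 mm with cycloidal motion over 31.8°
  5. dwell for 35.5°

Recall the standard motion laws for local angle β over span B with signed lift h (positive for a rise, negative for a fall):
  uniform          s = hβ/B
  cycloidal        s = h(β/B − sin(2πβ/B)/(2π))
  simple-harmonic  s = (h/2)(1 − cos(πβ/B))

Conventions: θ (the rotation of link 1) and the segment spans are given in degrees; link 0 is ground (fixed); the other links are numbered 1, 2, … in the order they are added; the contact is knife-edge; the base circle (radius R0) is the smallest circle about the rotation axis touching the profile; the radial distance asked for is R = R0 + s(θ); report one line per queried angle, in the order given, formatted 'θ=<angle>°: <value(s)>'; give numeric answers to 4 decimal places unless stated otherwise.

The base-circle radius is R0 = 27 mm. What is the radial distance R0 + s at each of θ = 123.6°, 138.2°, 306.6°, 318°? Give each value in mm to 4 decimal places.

segment 1 (0° to 103.5°, cycloidal, h = 29) is passed completely: s = 0.0000 + (29) = 29.0000
θ = 123.6° falls in segment 2 (103.5° to 171.7°, simple-harmonic, h = 12): β = 123.6 − 103.5 = 20.1°, B = 68.2°; Δs = 12/2·(1 − cos(π·0.2947)) = 2.3933; s = 29.0000 + 2.3933 = 31.3933
θ = 138.2° falls in segment 2 (103.5° to 171.7°, simple-harmonic, h = 12): β = 138.2 − 103.5 = 34.7°, B = 68.2°; Δs = 12/2·(1 − cos(π·0.5088)) = 6.1658; s = 29.0000 + 6.1658 = 35.1658
segment 2 (103.5° to 171.7°, simple-harmonic, h = 12) is passed completely: s = 29.0000 + (12) = 41.0000
segment 3 (171.7° to 292.7°, cycloidal, h = -13) is passed completely: s = 41.0000 + (-13) = 28.0000
θ = 306.6° falls in segment 4 (292.7° to 324.5°, cycloidal, h = -28): β = 306.6 − 292.7 = 13.9°, B = 31.8°; Δs = -28·(0.4371 − sin(2π·0.4371)/(2π)) = -10.5235; s = 28.0000 − 10.5235 = 17.4765
θ = 318° falls in segment 4 (292.7° to 324.5°, cycloidal, h = -28): β = 318 − 292.7 = 25.3°, B = 31.8°; Δs = -28·(0.7956 − sin(2π·0.7956)/(2π)) = -26.5514; s = 28.0000 − 26.5514 = 1.4486
θ=123.6°: R = R0 + s = 27 + 31.3933 = 58.3933
θ=138.2°: R = R0 + s = 27 + 35.1658 = 62.1658
θ=306.6°: R = R0 + s = 27 + 17.4765 = 44.4765
θ=318°: R = R0 + s = 27 + 1.4486 = 28.4486

θ=123.6°: 58.3933
θ=138.2°: 62.1658
θ=306.6°: 44.4765
θ=318°: 28.4486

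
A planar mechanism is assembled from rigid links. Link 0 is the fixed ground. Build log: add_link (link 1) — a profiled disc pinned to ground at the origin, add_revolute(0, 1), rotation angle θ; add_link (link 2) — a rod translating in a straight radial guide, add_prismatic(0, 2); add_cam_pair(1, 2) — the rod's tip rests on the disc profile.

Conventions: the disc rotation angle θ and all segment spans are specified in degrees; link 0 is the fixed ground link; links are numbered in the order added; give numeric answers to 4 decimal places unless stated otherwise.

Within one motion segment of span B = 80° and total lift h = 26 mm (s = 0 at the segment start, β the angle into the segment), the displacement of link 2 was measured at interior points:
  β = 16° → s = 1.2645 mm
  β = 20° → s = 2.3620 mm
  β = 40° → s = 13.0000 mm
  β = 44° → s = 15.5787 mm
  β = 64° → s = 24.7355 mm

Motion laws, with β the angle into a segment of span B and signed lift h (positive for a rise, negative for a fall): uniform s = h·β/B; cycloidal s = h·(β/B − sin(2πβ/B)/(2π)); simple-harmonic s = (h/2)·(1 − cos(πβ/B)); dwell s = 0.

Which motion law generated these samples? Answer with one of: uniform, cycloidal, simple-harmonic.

candidates at β/B = r: uniform s = h·r (linear in β); cycloidal s = h·(r − sin(2πr)/(2π)); simple-harmonic s = (h/2)(1 − cos(πr))
β=16°: printed 1.2645 | uniform 5.2000, cycloidal 1.2645, simple-harmonic 2.4828
β=20°: printed 2.3620 | uniform 6.5000, cycloidal 2.3620, simple-harmonic 3.8076
β=40°: printed 13.0000 | uniform 13.0000, cycloidal 13.0000, simple-harmonic 13.0000
β=44°: printed 15.5787 | uniform 14.3000, cycloidal 15.5787, simple-harmonic 15.0336
β=64°: printed 24.7355 | uniform 20.8000, cycloidal 24.7355, simple-harmonic 23.5172
only one law matches every sample → cycloidal

cycloidal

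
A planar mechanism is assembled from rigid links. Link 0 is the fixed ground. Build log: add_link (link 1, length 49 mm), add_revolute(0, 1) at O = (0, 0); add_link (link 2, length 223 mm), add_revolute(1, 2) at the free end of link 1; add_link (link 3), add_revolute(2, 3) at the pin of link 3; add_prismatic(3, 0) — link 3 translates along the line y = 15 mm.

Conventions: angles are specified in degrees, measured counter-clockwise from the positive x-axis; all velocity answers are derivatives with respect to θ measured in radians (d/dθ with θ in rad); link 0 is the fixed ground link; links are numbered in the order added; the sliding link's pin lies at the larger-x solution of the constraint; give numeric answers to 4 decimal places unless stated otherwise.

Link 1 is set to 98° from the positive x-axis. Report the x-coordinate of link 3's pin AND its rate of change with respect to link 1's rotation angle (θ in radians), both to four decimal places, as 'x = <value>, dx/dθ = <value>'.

geometry: r = 49 mm, L = 223 mm, e = 15 mm
crank pin P = (r cos θ, r sin θ) = (-6.819482, 48.523135)
h = r sin θ − e = 48.523135 − 15 = 33.523135
x = r cos θ + √(L² − h²) = -6.819482 + 220.465869 = 213.646387
dx/dθ = −r sin θ − h·r cos θ/√(L² − h²) (θ in radians; h = 33.523135) = -47.486193

x = 213.6464, dx/dθ = -47.4862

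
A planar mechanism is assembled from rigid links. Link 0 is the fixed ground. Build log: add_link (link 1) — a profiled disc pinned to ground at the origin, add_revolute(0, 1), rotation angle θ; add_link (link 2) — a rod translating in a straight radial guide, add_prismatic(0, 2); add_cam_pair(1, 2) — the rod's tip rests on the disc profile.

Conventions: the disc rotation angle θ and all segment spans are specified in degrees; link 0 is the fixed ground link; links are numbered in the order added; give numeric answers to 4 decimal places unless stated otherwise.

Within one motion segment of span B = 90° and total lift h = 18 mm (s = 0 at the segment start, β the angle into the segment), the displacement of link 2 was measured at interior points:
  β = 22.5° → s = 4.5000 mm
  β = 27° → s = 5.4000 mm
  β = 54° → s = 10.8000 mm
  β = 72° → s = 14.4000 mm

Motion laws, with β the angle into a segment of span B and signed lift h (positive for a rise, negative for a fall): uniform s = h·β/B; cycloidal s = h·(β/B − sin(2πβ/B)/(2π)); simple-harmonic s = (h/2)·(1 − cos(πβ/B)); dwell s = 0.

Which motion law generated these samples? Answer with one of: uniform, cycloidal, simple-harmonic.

candidates at β/B = r: uniform s = h·r (linear in β); cycloidal s = h·(r − sin(2πr)/(2π)); simple-harmonic s = (h/2)(1 − cos(πr))
β=22.5°: printed 4.5000 | uniform 4.5000, cycloidal 1.6352, simple-harmonic 2.6360
β=27°: printed 5.4000 | uniform 5.4000, cycloidal 2.6754, simple-harmonic 3.7099
β=54°: printed 10.8000 | uniform 10.8000, cycloidal 12.4839, simple-harmonic 11.7812
β=72°: printed 14.4000 | uniform 14.4000, cycloidal 17.1246, simple-harmonic 16.2812
only one law matches every sample → uniform

uniform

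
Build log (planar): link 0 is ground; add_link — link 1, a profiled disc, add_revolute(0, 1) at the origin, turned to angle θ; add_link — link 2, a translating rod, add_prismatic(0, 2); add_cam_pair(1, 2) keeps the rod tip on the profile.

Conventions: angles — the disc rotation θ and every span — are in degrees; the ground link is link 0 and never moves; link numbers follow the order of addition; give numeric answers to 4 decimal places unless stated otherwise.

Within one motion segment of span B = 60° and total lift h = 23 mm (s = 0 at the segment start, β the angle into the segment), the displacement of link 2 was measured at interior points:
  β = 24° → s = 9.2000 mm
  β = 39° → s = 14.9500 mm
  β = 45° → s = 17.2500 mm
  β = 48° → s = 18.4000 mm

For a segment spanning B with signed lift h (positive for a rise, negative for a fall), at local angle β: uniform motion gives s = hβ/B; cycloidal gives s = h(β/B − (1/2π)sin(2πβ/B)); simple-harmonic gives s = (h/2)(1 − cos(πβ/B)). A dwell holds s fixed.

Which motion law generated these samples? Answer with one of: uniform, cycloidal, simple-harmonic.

candidates at β/B = r: uniform s = h·r (linear in β); cycloidal s = h·(r − sin(2πr)/(2π)); simple-harmonic s = (h/2)(1 − cos(πr))
β=24°: printed 9.2000 | uniform 9.2000, cycloidal 7.0484, simple-harmonic 7.9463
β=39°: printed 14.9500 | uniform 14.9500, cycloidal 17.9115, simple-harmonic 16.7209
β=45°: printed 17.2500 | uniform 17.2500, cycloidal 20.9106, simple-harmonic 19.6317
β=48°: printed 18.4000 | uniform 18.4000, cycloidal 21.8814, simple-harmonic 20.8037
only one law matches every sample → uniform

uniform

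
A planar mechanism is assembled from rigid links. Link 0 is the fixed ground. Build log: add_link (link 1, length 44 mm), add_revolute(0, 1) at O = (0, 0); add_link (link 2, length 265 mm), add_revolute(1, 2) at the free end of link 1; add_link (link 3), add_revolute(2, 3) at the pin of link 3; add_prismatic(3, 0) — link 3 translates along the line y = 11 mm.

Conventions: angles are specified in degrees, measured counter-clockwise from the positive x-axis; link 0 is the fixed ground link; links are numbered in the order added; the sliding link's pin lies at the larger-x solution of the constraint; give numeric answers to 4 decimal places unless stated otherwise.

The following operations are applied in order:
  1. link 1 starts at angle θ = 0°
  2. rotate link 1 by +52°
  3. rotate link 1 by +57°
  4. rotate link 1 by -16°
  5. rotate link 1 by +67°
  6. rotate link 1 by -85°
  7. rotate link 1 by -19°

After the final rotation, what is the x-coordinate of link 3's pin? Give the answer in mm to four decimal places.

geometry: r = 44 mm, L = 265 mm, e = 11 mm; θ starts at 0°
rotate link 1 by +52°: θ ← 0° +52° = 52°
rotate link 1 by +57°: θ ← 52° +57° = 109°
rotate link 1 by -16°: θ ← 109° -16° = 93°
rotate link 1 by +67°: θ ← 93° +67° = 160°
rotate link 1 by -85°: θ ← 160° -85° = 75°
rotate link 1 by -19°: θ ← 75° -19° = 56°
crank pin P = (r cos θ, r sin θ) = (24.604488, 36.477653)
h = r sin θ − e = 36.477653 − 11 = 25.477653
x = r cos θ + √(L² − h²) = 24.604488 + 263.772419 = 288.376907

288.3769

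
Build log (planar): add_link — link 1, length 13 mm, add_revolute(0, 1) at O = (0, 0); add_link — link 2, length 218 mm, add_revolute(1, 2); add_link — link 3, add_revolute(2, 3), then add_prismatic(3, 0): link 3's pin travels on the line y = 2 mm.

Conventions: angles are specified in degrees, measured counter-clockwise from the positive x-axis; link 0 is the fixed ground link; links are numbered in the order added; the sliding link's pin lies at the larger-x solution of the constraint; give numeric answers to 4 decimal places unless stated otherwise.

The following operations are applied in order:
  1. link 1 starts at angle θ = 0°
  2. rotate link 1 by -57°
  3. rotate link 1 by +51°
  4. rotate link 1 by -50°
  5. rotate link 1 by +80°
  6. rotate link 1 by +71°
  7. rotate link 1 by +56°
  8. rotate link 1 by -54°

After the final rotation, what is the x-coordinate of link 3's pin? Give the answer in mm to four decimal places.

geometry: r = 13 mm, L = 218 mm, e = 2 mm; θ starts at 0°
rotate link 1 by -57°: θ ← 0° -57° = -57°
rotate link 1 by +51°: θ ← -57° +51° = -6°
rotate link 1 by -50°: θ ← -6° -50° = -56°
rotate link 1 by +80°: θ ← -56° +80° = 24°
rotate link 1 by +71°: θ ← 24° +71° = 95°
rotate link 1 by +56°: θ ← 95° +56° = 151°
rotate link 1 by -54°: θ ← 151° -54° = 97°
crank pin P = (r cos θ, r sin θ) = (-1.584301, 12.903100)
h = r sin θ − e = 12.903100 − 2 = 10.903100
x = r cos θ + √(L² − h²) = -1.584301 + 217.727174 = 216.142873

216.1429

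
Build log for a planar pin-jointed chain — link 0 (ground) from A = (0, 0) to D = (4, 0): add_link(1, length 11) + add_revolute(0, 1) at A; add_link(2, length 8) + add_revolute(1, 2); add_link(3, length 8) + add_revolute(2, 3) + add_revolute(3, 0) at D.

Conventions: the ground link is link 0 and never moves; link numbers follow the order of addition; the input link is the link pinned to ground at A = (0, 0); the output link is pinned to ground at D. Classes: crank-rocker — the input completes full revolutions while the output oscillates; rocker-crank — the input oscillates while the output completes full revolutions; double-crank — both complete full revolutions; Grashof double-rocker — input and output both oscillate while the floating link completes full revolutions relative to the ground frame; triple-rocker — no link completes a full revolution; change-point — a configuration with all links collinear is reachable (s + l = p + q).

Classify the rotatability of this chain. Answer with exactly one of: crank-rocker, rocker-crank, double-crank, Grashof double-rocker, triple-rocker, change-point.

lengths: ground=4, input=11, coupler=8, output=8
sorted: s=4 (shortest), l=11 (longest), p+q=16
s + l = 15 vs p + q = 16
s + l < p + q (Grashof) with shortest = ground link → double-crank

double-crank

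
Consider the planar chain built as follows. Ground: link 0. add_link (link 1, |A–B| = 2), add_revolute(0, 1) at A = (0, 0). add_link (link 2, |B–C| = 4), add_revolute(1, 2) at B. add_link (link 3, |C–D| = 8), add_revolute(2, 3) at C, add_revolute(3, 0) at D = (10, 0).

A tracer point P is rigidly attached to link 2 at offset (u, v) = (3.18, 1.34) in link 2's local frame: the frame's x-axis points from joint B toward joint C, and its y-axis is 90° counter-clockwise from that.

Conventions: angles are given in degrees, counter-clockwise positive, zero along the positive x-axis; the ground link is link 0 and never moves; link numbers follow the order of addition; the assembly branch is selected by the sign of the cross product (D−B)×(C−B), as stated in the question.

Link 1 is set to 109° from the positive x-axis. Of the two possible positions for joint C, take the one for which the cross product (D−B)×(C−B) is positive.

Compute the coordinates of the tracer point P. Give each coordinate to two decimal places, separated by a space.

A=(0,0), D=(10.00,0)
B = A + 2.00·(cos109°, sin109°) = (-0.6511, 1.8910)
|BD| = 10.8177
circle(B,4.00) ∩ circle(D,8.00): a=3.1903, h=2.4129
  candidates: C₊=(2.9118,3.7091) cross=26.102; C₋=(2.0682,-1.0424) cross=-26.102
  branch + wants cross > 0 → take C=(2.9118,3.7091) (cross=26.102)
ex = (C−B)/|BC| = (0.8907,0.4545); ey = (-0.4545,0.8907)
P = B + 3.18·ex + 1.34·ey = (1.5723,4.5300)

1.57 4.53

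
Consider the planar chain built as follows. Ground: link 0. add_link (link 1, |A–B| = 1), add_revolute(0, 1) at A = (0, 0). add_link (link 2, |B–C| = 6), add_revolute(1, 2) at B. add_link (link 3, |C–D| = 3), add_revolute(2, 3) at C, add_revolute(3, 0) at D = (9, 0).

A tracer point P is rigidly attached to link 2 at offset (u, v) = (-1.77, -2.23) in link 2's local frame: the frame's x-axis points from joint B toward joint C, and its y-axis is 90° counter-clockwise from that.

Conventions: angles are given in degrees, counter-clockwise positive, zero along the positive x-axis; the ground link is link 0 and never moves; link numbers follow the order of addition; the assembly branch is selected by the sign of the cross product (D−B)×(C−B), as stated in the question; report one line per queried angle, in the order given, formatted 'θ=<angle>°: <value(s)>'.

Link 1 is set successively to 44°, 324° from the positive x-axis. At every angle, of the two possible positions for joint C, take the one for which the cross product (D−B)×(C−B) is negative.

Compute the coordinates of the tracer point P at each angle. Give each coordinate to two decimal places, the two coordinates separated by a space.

A=(0,0), D=(9.00,0)
θ=44°: B = A + 1.00·(cos44°, sin44°) = (0.7193, 0.6947)
θ=44°: |BD| = 8.3097
θ=44°: circle(B,6.00) ∩ circle(D,3.00): a=5.7795, h=1.6117
θ=44°:   candidates: C₊=(6.6133,1.8176) cross=13.393; C₋=(6.3438,-1.3946) cross=-13.393
θ=44°:   branch - wants cross < 0 → take C=(6.3438,-1.3946) (cross=-13.393)
θ=44°: ex = (C−B)/|BC| = (0.9374,-0.3482); ey = (0.3482,0.9374)
θ=44°: P = B + -1.77·ex + -2.23·ey = (-1.7164,-0.7795)
θ=324°: B = A + 1.00·(cos324°, sin324°) = (0.8090, -0.5878)
θ=324°: |BD| = 8.2120
θ=324°: circle(B,6.00) ∩ circle(D,3.00): a=5.7499, h=1.7141
θ=324°:   candidates: C₊=(6.4215,1.5335) cross=14.076; C₋=(6.6669,-1.8859) cross=-14.076
θ=324°:   branch - wants cross < 0 → take C=(6.6669,-1.8859) (cross=-14.076)
θ=324°: ex = (C−B)/|BC| = (0.9763,-0.2164); ey = (0.2164,0.9763)
θ=324°: P = B + -1.77·ex + -2.23·ey = (-1.4015,-2.3820)

θ=44°: -1.72 -0.78
θ=324°: -1.40 -2.38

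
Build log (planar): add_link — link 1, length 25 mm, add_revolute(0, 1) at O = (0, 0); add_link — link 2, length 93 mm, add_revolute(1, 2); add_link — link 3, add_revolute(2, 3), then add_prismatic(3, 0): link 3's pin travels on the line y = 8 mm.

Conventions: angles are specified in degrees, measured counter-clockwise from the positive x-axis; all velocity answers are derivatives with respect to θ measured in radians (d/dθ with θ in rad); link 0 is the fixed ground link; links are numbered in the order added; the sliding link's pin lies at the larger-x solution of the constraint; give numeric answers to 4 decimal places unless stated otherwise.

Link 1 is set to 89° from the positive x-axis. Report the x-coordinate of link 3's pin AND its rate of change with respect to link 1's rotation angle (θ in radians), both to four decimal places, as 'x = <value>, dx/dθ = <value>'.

geometry: r = 25 mm, L = 93 mm, e = 8 mm
crank pin P = (r cos θ, r sin θ) = (0.436310, 24.996192)
h = r sin θ − e = 24.996192 − 8 = 16.996192
x = r cos θ + √(L² − h²) = 0.436310 + 91.433743 = 91.870054
dx/dθ = −r sin θ − h·r cos θ/√(L² − h²) (θ in radians; h = 16.996192) = -25.077296

x = 91.8701, dx/dθ = -25.0773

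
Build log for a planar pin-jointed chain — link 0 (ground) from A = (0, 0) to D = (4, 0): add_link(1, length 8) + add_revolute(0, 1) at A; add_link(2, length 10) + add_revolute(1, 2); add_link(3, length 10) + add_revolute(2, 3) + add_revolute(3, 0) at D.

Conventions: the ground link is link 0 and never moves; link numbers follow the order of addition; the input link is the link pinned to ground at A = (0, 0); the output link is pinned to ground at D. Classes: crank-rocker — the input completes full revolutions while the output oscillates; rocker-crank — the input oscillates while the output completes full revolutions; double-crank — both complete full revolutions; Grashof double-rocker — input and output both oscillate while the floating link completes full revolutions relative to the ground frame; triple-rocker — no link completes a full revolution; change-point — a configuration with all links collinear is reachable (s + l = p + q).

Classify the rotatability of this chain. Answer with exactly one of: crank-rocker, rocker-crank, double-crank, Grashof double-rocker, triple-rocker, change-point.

lengths: ground=4, input=8, coupler=10, output=10
sorted: s=4 (shortest), l=10 (longest), p+q=18
s + l = 14 vs p + q = 18
s + l < p + q (Grashof) with shortest = ground link → double-crank

double-crank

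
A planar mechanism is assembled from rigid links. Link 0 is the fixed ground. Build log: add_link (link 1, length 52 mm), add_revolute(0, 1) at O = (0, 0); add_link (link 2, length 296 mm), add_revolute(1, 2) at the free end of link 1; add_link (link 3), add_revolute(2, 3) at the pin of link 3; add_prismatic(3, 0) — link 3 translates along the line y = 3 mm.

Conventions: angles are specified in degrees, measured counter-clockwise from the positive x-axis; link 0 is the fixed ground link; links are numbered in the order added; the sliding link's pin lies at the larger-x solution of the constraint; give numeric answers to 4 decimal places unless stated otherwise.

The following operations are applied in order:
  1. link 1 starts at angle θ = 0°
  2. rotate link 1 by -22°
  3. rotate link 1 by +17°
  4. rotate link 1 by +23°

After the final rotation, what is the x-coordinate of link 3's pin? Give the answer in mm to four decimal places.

geometry: r = 52 mm, L = 296 mm, e = 3 mm; θ starts at 0°
rotate link 1 by -22°: θ ← 0° -22° = -22°
rotate link 1 by +17°: θ ← -22° +17° = -5°
rotate link 1 by +23°: θ ← -5° +23° = 18°
crank pin P = (r cos θ, r sin θ) = (49.454939, 16.068884)
h = r sin θ − e = 16.068884 − 3 = 13.068884
x = r cos θ + √(L² − h²) = 49.454939 + 295.711353 = 345.166292

345.1663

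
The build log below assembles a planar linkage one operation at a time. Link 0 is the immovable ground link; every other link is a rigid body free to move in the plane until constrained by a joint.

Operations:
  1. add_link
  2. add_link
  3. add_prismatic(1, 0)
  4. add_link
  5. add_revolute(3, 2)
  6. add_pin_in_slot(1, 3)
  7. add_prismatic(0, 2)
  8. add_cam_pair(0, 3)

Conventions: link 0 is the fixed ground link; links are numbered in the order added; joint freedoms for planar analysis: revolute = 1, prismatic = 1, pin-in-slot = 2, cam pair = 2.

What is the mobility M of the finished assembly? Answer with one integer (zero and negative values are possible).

link 0 = ground. State L|J1|J2 = 1|0|0
+link1  2|0|0
+link2  3|0|0
P(1,0) f=1→J1  3|1|0
+link3  4|1|0
R(3,2) f=1→J1  4|2|0
PS(1,3) f=2→J2  4|2|1
P(0,2) f=1→J1  4|3|1
C(0,3) f=2→J2  4|3|2
M = 3(4−1)−2·3−2 = 9−6−2 = 1

M = 1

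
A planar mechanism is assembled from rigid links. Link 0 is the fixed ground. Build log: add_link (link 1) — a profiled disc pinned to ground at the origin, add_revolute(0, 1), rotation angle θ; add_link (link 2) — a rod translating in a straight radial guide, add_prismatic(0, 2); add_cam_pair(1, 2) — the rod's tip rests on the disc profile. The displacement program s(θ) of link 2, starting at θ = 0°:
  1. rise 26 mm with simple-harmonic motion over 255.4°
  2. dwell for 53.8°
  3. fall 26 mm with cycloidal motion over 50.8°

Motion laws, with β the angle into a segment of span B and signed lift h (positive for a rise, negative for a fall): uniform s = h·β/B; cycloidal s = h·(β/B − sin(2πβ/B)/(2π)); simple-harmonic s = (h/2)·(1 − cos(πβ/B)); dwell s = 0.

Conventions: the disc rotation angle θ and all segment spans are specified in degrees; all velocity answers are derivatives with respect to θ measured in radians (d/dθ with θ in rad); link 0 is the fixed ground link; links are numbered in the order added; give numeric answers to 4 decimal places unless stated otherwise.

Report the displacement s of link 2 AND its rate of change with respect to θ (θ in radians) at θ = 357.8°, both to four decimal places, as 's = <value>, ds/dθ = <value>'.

seg 1 [0°–255.4°] simple-harmonic, h=26: full span → s += 26 → s = 26.0000
seg 2 [255.4°–309.2°] dwell: s stays 26.0000
seg 3 [309.2°–360°] cycloidal, h=-26: θ=357.8° here. β=48.6, B=50.8. -26·(0.9567 − sin(2π·0.9567)/(2π)) = -25.9862 → s = 0.0138
velocity in seg [309.2°–360°] (cycloidal), θ in radians: β = 48.6° = 0.8482 rad, B = 50.8° = 0.8866 rad; ds/dθ = (h/B)(1 − cos(2πβ/B)) = ((-26)/0.8866)(1 − cos(2π·0.9567)) = -1.078943 mm/rad

s = 0.0138, ds/dθ = -1.0789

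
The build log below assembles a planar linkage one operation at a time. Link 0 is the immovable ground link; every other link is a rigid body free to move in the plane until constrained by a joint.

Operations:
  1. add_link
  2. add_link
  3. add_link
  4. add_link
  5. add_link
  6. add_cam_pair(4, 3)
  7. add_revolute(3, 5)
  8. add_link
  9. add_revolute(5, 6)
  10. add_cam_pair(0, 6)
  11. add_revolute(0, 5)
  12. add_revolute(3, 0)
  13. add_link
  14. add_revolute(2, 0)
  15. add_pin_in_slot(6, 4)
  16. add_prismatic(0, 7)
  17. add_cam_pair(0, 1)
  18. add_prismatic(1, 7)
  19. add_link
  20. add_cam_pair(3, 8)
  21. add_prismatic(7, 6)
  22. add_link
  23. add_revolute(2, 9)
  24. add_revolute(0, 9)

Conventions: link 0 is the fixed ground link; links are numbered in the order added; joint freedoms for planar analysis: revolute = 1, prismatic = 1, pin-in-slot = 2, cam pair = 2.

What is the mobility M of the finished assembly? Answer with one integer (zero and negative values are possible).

L=1 J1=0 J2=0
add link → L=2 J1=0 J2=0
add link → L=3 J1=0 J2=0
add link → L=4 J1=0 J2=0
add link → L=5 J1=0 J2=0
add link → L=6 J1=0 J2=0
C@4,3 dof=2 J2 → L=6 J1=0 J2=1
R@3,5 dof=1 J1 → L=6 J1=1 J2=1
add link → L=7 J1=1 J2=1
R@5,6 dof=1 J1 → L=7 J1=2 J2=1
C@0,6 dof=2 J2 → L=7 J1=2 J2=2
R@0,5 dof=1 J1 → L=7 J1=3 J2=2
R@3,0 dof=1 J1 → L=7 J1=4 J2=2
add link → L=8 J1=4 J2=2
R@2,0 dof=1 J1 → L=8 J1=5 J2=2
PS@6,4 dof=2 J2 → L=8 J1=5 J2=3
P@0,7 dof=1 J1 → L=8 J1=6 J2=3
C@0,1 dof=2 J2 → L=8 J1=6 J2=4
P@1,7 dof=1 J1 → L=8 J1=7 J2=4
add link → L=9 J1=7 J2=4
C@3,8 dof=2 J2 → L=9 J1=7 J2=5
P@7,6 dof=1 J1 → L=9 J1=8 J2=5
add link → L=10 J1=8 J2=5
R@2,9 dof=1 J1 → L=10 J1=9 J2=5
R@0,9 dof=1 J1 → L=10 J1=10 J2=5
M=3(L−1)−2J1−J2=3·9−2·10−5=2

M = 2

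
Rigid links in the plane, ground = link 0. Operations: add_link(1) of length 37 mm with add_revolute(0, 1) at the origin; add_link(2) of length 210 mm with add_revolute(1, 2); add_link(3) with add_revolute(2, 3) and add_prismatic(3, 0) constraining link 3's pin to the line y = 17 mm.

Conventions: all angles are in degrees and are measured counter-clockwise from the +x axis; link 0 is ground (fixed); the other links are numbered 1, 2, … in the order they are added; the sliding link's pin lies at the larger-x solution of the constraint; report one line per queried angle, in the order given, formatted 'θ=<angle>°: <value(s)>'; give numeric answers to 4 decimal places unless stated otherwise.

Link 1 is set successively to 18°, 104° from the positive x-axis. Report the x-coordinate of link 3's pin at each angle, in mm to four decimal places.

geometry: r = 37 mm, L = 210 mm, e = 17 mm
θ=18°: crank pin P = (r cos θ, r sin θ) = (35.189091, 11.433629)
θ=18°: h = r sin θ − e = 11.433629 − 17 = -5.566371
θ=18°: x = r cos θ + √(L² − h²) = 35.189091 + 209.926214 = 245.115306
θ=104°: crank pin P = (r cos θ, r sin θ) = (-8.951110, 35.900942)
θ=104°: h = r sin θ − e = 35.900942 − 17 = 18.900942
θ=104°: x = r cos θ + √(L² − h²) = -8.951110 + 209.147686 = 200.196575

θ=18°: 245.1153
θ=104°: 200.1966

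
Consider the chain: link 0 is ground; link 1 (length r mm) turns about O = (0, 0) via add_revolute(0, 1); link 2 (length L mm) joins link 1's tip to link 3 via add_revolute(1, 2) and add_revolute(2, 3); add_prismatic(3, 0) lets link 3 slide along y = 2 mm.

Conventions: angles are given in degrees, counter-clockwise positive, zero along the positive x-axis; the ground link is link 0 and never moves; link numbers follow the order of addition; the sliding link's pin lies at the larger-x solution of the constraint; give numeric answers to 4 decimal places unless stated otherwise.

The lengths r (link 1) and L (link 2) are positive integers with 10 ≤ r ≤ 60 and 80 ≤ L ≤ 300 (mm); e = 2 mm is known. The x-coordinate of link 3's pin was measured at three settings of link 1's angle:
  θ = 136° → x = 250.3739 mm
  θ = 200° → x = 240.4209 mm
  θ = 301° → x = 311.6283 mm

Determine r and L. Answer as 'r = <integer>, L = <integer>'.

constraint per measurement: (x − r cos θ)² + (r sin θ − e)² = L²
subtracting the θ₁ and θ₂ equations cancels the r² and L² terms:
r = (x₁² − x₂²) / (2[(x₁cos θ₁ + e sin θ₁) − (x₂cos θ₂ + e sin θ₂)]) = 50.9998 → r = 51
L² = (x₁ − r cos θ₁)² + (r sin θ₁ − e)² = 83520.9784 → L = 289.0000 → L = 289
check at θ₃=301°: x = 311.6283 (printed 311.6283) ✓

r = 51, L = 289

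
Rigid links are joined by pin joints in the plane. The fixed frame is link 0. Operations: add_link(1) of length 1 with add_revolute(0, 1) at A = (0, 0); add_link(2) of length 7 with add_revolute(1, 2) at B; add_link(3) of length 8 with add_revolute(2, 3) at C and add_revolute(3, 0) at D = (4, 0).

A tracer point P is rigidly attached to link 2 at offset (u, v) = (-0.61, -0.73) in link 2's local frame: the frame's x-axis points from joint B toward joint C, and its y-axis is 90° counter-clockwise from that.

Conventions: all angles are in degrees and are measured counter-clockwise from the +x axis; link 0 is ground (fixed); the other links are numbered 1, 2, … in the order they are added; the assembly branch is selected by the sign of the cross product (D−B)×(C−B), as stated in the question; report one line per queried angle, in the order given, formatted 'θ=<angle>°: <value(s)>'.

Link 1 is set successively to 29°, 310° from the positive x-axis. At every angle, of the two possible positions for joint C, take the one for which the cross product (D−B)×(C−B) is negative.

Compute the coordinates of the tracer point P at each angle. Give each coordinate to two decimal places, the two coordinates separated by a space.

A=(0,0), D=(4.00,0)
θ=29°: B = A + 1.00·(cos29°, sin29°) = (0.8746, 0.4848)
θ=29°: |BD| = 3.1628
θ=29°: circle(B,7.00) ∩ circle(D,8.00): a=-0.7900, h=6.9553
θ=29°:   candidates: C₊=(1.1601,7.4790) cross=21.998; C₋=(-0.9722,-6.2672) cross=-21.998
θ=29°:   branch - wants cross < 0 → take C=(-0.9722,-6.2672) (cross=-21.998)
θ=29°: ex = (C−B)/|BC| = (-0.2638,-0.9646); ey = (0.9646,-0.2638)
θ=29°: P = B + -0.61·ex + -0.73·ey = (0.3314,1.2658)
θ=310°: B = A + 1.00·(cos310°, sin310°) = (0.6428, -0.7660)
θ=310°: |BD| = 3.4435
θ=310°: circle(B,7.00) ∩ circle(D,8.00): a=-0.4563, h=6.9851
θ=310°:   candidates: C₊=(-1.3560,5.9425) cross=24.053; C₋=(1.7519,-7.6776) cross=-24.053
θ=310°:   branch - wants cross < 0 → take C=(1.7519,-7.6776) (cross=-24.053)
θ=310°: ex = (C−B)/|BC| = (0.1584,-0.9874); ey = (0.9874,0.1584)
θ=310°: P = B + -0.61·ex + -0.73·ey = (-0.1746,-0.2794)

θ=29°: 0.33 1.27
θ=310°: -0.17 -0.28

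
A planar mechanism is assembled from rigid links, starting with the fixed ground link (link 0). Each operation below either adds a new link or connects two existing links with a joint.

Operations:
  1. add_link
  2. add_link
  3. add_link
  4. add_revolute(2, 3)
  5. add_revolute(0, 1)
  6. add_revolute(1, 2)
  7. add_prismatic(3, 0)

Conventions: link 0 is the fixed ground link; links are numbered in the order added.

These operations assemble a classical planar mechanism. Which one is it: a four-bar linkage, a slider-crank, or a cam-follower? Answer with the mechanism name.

links: 4 (incl. ground); joints: 3 revolute, 1 prismatic, 0 higher (cam) pair, forming one closed loop
4 links, 3 revolutes + 1 prismatic in one loop → slider-crank

slider-crank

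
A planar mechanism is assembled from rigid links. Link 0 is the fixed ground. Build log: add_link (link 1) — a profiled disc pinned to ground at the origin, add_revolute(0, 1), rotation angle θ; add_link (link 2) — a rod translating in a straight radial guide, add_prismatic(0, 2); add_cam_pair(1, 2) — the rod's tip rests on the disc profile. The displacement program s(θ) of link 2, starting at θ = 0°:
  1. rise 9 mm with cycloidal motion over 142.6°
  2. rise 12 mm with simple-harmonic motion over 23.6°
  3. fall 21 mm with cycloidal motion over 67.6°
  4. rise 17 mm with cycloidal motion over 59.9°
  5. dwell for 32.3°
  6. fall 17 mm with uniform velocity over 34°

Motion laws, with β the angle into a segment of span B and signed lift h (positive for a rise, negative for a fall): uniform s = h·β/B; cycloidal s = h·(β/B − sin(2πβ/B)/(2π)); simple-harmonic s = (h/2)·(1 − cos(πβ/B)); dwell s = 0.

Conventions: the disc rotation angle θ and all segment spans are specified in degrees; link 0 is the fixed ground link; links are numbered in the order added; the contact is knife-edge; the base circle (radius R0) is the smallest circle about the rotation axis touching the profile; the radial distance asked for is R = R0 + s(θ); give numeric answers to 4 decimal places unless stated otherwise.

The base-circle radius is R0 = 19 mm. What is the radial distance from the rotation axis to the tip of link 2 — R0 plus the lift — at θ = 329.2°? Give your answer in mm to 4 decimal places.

seg 1 [0°–142.6°] cycloidal, h=9: full span → s += 9 → s = 9.0000
seg 2 [142.6°–166.2°] simple-harmonic, h=12: full span → s += 12 → s = 21.0000
seg 3 [166.2°–233.8°] cycloidal, h=-21: full span → s += -21 → s = 0.0000
seg 4 [233.8°–293.7°] cycloidal, h=17: full span → s += 17 → s = 17.0000
seg 5 [293.7°–326°] dwell: s stays 17.0000
seg 6 [326°–360°] uniform, h=-17: θ=329.2° here. β=3.2, B=34. -17·3.2/34 = -1.6000 → s = 15.4000
R = R0 + s = 19 + 15.4000 = 34.4000

34.4000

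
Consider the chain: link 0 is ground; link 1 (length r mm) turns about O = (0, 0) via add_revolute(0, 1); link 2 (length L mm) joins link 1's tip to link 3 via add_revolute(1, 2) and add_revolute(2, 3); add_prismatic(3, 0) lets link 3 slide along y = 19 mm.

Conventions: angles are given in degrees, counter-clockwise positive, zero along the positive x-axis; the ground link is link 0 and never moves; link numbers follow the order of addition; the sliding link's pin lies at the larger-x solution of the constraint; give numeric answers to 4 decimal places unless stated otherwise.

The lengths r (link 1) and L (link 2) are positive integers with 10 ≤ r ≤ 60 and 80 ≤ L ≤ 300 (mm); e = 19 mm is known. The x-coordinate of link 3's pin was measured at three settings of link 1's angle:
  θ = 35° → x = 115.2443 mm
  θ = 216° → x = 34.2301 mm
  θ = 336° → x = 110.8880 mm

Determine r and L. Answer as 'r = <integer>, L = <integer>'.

constraint per measurement: (x − r cos θ)² + (r sin θ − e)² = L²
subtracting the θ₁ and θ₂ equations cancels the r² and L² terms:
r = (x₁² − x₂²) / (2[(x₁cos θ₁ + e sin θ₁) − (x₂cos θ₂ + e sin θ₂)]) = 42.0000 → r = 42
L² = (x₁ − r cos θ₁)² + (r sin θ₁ − e)² = 6561.0020 → L = 81.0000 → L = 81
check at θ₃=336°: x = 110.8880 (printed 110.8880) ✓

r = 42, L = 81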